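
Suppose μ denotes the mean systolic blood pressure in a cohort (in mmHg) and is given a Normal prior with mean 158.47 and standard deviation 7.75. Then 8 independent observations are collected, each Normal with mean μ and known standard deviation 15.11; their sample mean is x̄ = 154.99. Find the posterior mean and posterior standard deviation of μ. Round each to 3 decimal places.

Prior precision 1/τ₀² = 1/7.75² = 0.0166493; data precision n/σ² = 8/15.11² = 0.0350398.
Posterior precision = 0.0166493 + 0.0350398 = 0.0516891, giving posterior SD = 1/√0.0516891 = 4.398.
Posterior mean = (0.0166493·158.47 + 0.0350398·154.99) / 0.0516891 = 156.111.

Posterior mean ≈ 156.111; posterior SD ≈ 4.398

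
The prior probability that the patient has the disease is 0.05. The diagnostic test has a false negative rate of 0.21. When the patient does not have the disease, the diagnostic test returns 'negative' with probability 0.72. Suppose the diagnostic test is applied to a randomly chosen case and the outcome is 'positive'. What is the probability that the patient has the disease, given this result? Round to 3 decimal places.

P(H | E) ≈ 0.129

Let H be the event that the patient has the disease. P(H) = 0.05, so P(¬H) = 0.95. With E the 'positive' result, P(E|H) = 0.79 and P(E|¬H) = 0.28.
P(E) = 0.79·0.05 + 0.28·0.95 = 0.039500 + 0.26600 = 0.30550.
By Bayes' theorem, P(H|E) = 0.039500 / 0.30550 = 0.129.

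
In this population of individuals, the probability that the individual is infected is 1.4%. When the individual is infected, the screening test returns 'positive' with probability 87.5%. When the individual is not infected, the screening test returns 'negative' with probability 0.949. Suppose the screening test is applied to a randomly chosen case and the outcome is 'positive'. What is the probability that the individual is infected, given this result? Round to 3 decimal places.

P(H | E) ≈ 0.196

Let H be the event that the individual is infected. P(H) = 0.014, so P(¬H) = 0.986. With E the 'positive' result, P(E|H) = 0.875 and P(E|¬H) = 0.051.
P(E) = 0.875·0.014 + 0.051·0.986 = 0.012250 + 0.050286 = 0.062536.
By Bayes' theorem, P(H|E) = 0.012250 / 0.062536 = 0.196.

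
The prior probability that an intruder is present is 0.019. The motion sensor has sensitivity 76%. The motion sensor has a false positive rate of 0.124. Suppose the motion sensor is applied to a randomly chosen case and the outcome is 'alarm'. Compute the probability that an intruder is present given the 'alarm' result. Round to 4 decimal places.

Write H for 'an intruder is present'. Prior odds H:¬H = 0.019/0.981 = 0.019368. For the 'alarm' outcome, the likelihood ratio is 0.76/0.124 = 6.1290.
Posterior odds = 0.019368 × 6.1290 = 0.11871, so P(H|E) = 0.11871/(1+0.11871) = 0.1061.

P(H | E) ≈ 0.1061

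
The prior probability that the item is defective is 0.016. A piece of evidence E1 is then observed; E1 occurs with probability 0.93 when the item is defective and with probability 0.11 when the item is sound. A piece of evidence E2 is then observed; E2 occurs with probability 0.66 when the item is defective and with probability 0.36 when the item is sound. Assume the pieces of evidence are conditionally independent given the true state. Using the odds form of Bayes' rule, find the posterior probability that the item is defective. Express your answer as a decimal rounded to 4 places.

Prior odds = 0.016/(1−0.016) = 0.016260.
Likelihood ratio for E1 = 0.93/0.11 = 8.4545.
Likelihood ratio for E2 = 0.66/0.36 = 1.8333.
Posterior odds = prior odds × LR₁ × LR₂ = 0.25203.
Posterior probability = odds/(1+odds) = 0.25203/1.2520 = 0.2013.

Posterior probability ≈ 0.2013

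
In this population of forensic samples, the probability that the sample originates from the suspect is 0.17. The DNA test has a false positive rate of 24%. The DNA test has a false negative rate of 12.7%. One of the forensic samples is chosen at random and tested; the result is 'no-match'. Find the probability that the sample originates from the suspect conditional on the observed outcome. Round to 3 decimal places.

P(H | E) ≈ 0.033

Write H for 'the sample originates from the suspect'. Prior odds H:¬H = 0.17/0.83 = 0.20482. For the 'no-match' outcome, the likelihood ratio is 0.127/0.76 = 0.16711.
Posterior odds = 0.20482 × 0.16711 = 0.034226, so P(H|E) = 0.034226/(1+0.034226) = 0.033.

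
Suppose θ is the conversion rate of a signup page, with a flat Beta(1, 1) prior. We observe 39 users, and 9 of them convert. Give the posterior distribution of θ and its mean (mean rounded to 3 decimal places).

Posterior: Beta(10, 31); mean ≈ 0.244

Observing 9 successes and 30 failures updates Beta(1, 1) by adding the success and failure counts to the two shape parameters: α = 1+9 = 10, β = 1+30 = 31.
E[θ | data] = 10/(10+31) = 0.244.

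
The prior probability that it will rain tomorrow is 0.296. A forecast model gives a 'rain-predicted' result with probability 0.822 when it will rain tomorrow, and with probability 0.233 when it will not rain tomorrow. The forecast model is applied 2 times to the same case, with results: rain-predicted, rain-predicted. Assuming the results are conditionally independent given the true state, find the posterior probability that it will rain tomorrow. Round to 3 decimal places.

With H the event that it will rain tomorrow, the joint likelihood of the observed sequence is P(data|H) = 0.822·0.822 = 0.67568 and P(data|¬H) = 0.233·0.233 = 0.054289.
Bayes: P(H|data) = 0.296·0.67568 / (0.296·0.67568 + 0.704·0.054289) = 0.20000/0.23822 = 0.8396.

Posterior P(H) ≈ 0.840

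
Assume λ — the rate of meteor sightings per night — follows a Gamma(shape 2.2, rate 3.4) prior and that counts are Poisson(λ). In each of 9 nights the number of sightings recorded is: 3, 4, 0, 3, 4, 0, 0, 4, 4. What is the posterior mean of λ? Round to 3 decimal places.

Posterior mean ≈ 1.952

The Poisson likelihood adds the total count to the shape and the number of exposure periods to the rate. Here ∑xᵢ = 22 and n = 9, so shape 2.2→24.2 and rate 3.4→12.4.
Posterior mean = shape/rate = 24.2/12.4 = 1.952.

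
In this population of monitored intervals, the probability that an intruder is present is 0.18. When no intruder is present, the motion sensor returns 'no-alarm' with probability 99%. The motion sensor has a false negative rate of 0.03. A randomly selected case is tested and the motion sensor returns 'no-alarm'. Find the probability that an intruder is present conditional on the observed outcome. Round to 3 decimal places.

P(H | E) ≈ 0.007

Let H be the event that an intruder is present. P(H) = 0.18, so P(¬H) = 0.82. With E the 'no-alarm' result, P(E|H) = 0.03 and P(E|¬H) = 0.99.
P(E) = 0.03·0.18 + 0.99·0.82 = 0.0054000 + 0.81180 = 0.81720.
By Bayes' theorem, P(H|E) = 0.0054000 / 0.81720 = 0.007.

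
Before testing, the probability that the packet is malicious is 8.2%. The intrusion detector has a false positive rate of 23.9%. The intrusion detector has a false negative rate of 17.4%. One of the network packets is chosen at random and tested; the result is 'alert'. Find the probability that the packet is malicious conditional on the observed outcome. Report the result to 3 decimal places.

P(H | E) ≈ 0.236

Let H be the event that the packet is malicious. P(H) = 0.082, so P(¬H) = 0.918. With E the 'alert' result, P(E|H) = 0.826 and P(E|¬H) = 0.239.
P(E) = 0.826·0.082 + 0.239·0.918 = 0.067732 + 0.21940 = 0.28713.
By Bayes' theorem, P(H|E) = 0.067732 / 0.28713 = 0.236.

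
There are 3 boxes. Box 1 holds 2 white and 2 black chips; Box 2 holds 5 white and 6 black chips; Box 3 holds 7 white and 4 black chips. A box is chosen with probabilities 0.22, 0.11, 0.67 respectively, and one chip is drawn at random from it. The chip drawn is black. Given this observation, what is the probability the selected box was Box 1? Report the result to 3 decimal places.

Tabulate prior·likelihood by source: [1] prior 0.22, lik 0.5, product 0.1100; [2] prior 0.11, lik 0.5455, product 0.06000; [3] prior 0.67, lik 0.3636, product 0.2436.
Normalizing constant = 0.41364; the posterior for Box 1 is its product over the sum, 0.1100/0.41364 = 0.266.

Posterior probability ≈ 0.266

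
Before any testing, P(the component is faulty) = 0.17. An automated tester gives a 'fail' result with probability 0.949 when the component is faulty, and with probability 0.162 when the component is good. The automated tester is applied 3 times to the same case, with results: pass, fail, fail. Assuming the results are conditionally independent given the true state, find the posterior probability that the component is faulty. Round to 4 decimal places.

With H the event that the component is faulty, the joint likelihood of the observed sequence is P(data|H) = 0.051·0.949·0.949 = 0.045931 and P(data|¬H) = 0.838·0.162·0.162 = 0.021992.
Bayes: P(H|data) = 0.17·0.045931 / (0.17·0.045931 + 0.83·0.021992) = 0.0078082/0.026062 = 0.2996.

Posterior P(H) ≈ 0.2996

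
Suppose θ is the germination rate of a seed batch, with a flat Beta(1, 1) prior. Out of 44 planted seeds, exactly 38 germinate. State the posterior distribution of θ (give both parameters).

Posterior: Beta(39, 7)

The binomial likelihood is conjugate to the Beta prior: with 38 successes and 6 failures, the posterior is Beta(1+38, 1+6) = Beta(39, 7).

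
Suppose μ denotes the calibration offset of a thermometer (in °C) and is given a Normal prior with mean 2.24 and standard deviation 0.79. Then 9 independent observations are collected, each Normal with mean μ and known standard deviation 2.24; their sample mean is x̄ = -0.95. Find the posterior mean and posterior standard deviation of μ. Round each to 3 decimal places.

With known σ, the Normal prior is conjugate. Weight on the data is w = (n/σ²)/(n/σ² + 1/τ₀²) = 1.79369/(1.79369+1.60231) = 0.52818.
Posterior mean = w·x̄ + (1−w)·μ₀ = 0.52818·-0.95 + 0.47182·2.24 = 0.555. Posterior variance = 1/(1.79369+1.60231) = 0.294465, so SD = 0.543.

Posterior mean ≈ 0.555; posterior SD ≈ 0.543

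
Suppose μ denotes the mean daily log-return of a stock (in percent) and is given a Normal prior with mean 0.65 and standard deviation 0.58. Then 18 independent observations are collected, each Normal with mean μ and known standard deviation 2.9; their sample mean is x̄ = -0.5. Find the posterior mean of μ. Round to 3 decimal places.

Posterior mean ≈ 0.169

With known σ, the Normal prior is conjugate. Weight on the data is w = (n/σ²)/(n/σ² + 1/τ₀²) = 2.14031/(2.14031+2.97265) = 0.41860.
Posterior mean = w·x̄ + (1−w)·μ₀ = 0.41860·-0.5 + 0.58140·0.65 = 0.169.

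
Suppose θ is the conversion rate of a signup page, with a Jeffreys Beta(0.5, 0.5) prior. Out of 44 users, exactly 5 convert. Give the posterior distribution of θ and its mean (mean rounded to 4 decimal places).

Posterior: Beta(5.5, 39.5); mean ≈ 0.1222

Observing 5 successes and 39 failures updates Beta(0.5, 0.5) by adding the success and failure counts to the two shape parameters: α = 0.5+5 = 5.5, β = 0.5+39 = 39.5.
E[θ | data] = 5.5/(5.5+39.5) = 0.1222.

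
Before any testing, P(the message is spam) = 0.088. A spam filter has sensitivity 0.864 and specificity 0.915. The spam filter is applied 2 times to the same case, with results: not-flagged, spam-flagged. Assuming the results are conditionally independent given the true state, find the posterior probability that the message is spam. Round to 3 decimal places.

With H the event that the message is spam, the joint likelihood of the observed sequence is P(data|H) = 0.136·0.864 = 0.11750 and P(data|¬H) = 0.915·0.085 = 0.077775.
Bayes: P(H|data) = 0.088·0.11750 / (0.088·0.11750 + 0.912·0.077775) = 0.010340/0.081271 = 0.1272.

Posterior P(H) ≈ 0.127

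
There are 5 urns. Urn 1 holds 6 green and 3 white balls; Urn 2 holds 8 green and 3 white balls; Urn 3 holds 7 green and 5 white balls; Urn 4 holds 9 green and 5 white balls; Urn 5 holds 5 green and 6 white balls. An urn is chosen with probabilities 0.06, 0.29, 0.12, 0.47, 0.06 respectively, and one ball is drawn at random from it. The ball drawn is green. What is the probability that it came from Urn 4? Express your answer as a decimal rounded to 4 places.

Tabulate prior·likelihood by source: [1] prior 0.06, lik 0.6667, product 0.04000; [2] prior 0.29, lik 0.7273, product 0.2109; [3] prior 0.12, lik 0.5833, product 0.07000; [4] prior 0.47, lik 0.6429, product 0.3021; [5] prior 0.06, lik 0.4545, product 0.02727.
Normalizing constant = 0.65032; the posterior for Urn 4 is its product over the sum, 0.3021/0.65032 = 0.4646.

Posterior probability ≈ 0.4646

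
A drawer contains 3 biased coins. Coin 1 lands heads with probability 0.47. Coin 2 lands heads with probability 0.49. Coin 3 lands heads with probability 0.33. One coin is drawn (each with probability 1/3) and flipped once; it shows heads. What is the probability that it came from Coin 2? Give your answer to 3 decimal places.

Posterior probability ≈ 0.380

P(heads|C1) = 0.47; P(heads|C2) = 0.49; P(heads|C3) = 0.33.
Prior × likelihood for each source: 0.333333·0.47=0.1567, 0.333333·0.49=0.1633, 0.333333·0.33=0.1100. Summing gives P(heads) = 0.43000.
P(Coin 2 | heads) = 0.1633 / 0.43000 = 0.380.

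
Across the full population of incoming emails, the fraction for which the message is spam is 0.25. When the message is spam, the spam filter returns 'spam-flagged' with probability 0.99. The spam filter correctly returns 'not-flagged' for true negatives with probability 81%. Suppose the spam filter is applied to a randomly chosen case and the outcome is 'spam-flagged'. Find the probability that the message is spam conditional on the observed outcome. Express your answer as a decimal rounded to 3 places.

P(H | E) ≈ 0.635

Write H for 'the message is spam'. Prior odds H:¬H = 0.25/0.75 = 0.33333. For the 'spam-flagged' outcome, the likelihood ratio is 0.99/0.19 = 5.2105.
Posterior odds = 0.33333 × 5.2105 = 1.7368, so P(H|E) = 1.7368/(1+1.7368) = 0.635.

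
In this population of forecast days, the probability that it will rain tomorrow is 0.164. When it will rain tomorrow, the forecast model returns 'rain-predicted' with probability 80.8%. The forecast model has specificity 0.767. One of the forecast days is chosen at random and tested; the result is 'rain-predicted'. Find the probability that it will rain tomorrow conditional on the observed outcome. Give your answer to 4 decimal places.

Let H be the event that it will rain tomorrow. P(H) = 0.164, so P(¬H) = 0.836. With E the 'rain-predicted' result, P(E|H) = 0.808 and P(E|¬H) = 0.233.
P(E) = 0.808·0.164 + 0.233·0.836 = 0.13251 + 0.19479 = 0.32730.
By Bayes' theorem, P(H|E) = 0.13251 / 0.32730 = 0.4049.

P(H | E) ≈ 0.4049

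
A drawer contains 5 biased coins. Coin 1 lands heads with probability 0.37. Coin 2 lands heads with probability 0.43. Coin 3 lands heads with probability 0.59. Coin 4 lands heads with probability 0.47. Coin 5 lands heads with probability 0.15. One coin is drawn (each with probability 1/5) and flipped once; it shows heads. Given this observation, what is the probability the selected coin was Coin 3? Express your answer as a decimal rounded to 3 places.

Tabulate prior·likelihood by source: [1] prior 0.2, lik 0.37, product 0.07400; [2] prior 0.2, lik 0.43, product 0.08600; [3] prior 0.2, lik 0.59, product 0.1180; [4] prior 0.2, lik 0.47, product 0.09400; [5] prior 0.2, lik 0.15, product 0.03000.
Normalizing constant = 0.40200; the posterior for Coin 3 is its product over the sum, 0.1180/0.40200 = 0.294.

Posterior probability ≈ 0.294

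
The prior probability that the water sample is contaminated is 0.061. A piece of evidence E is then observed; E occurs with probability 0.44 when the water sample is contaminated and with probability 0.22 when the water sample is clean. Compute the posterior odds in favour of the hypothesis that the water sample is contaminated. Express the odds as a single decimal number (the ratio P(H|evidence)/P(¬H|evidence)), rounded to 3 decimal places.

Prior odds = 0.061/(1−0.061) = 0.064963.
Likelihood ratio for E = 0.44/0.22 = 2.0000.
Posterior odds = prior odds × LR = 0.12993.

Posterior odds ≈ 0.130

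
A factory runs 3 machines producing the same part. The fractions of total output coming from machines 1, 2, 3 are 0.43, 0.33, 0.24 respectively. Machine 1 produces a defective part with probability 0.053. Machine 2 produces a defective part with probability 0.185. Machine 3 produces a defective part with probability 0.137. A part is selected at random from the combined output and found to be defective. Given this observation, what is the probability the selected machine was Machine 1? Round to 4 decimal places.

P(defective|M1) = 0.053; P(defective|M2) = 0.185; P(defective|M3) = 0.137.
Prior × likelihood for each source: 0.43·0.053=0.02279, 0.33·0.185=0.06105, 0.24·0.137=0.03288. Summing gives P(defective) = 0.11672.
P(Machine 1 | defective) = 0.02279 / 0.11672 = 0.1953.

Posterior probability ≈ 0.1953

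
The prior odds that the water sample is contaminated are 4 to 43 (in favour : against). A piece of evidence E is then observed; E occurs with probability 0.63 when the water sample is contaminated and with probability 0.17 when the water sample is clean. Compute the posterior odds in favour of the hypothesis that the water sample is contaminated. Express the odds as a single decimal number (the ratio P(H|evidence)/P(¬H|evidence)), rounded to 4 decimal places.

Posterior odds ≈ 0.3447

Prior odds = 4/43 = 0.093023.
Likelihood ratio for E = 0.63/0.17 = 3.7059.
Posterior odds = prior odds × LR = 0.34473.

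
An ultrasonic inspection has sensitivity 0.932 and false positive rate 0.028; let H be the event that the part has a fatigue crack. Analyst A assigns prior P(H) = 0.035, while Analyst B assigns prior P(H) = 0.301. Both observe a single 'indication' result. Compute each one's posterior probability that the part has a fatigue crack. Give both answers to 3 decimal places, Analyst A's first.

Analyst A: 0.547; Analyst B: 0.935

The likelihood ratio for an 'indication' result is 0.932/0.028 = 33.286.
Analyst A: prior odds 0.035/0.965 = 0.036269; posterior odds 1.2073; posterior probability 0.547.
Analyst B: prior odds 0.301/0.699 = 0.43062; posterior odds 14.333; posterior probability 0.935.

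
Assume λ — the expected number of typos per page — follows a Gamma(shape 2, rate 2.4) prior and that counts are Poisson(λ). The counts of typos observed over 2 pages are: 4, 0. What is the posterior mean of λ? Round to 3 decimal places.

The Poisson likelihood adds the total count to the shape and the number of exposure periods to the rate. Here ∑xᵢ = 4 and n = 2, so shape 2→6 and rate 2.4→4.4.
Posterior mean = shape/rate = 6/4.4 = 1.364.

Posterior mean ≈ 1.364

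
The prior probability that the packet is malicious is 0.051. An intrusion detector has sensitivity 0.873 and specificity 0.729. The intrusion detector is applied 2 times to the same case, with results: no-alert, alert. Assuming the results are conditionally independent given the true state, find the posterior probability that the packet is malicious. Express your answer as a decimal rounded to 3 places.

Posterior P(H) ≈ 0.029

Let H be the event that the packet is malicious; start with P(H) = 0.051. P('alert'|H) = 0.873, P('alert'|¬H) = 0.271.
Update on result 1 ('no-alert'): P(H) ← 0.127·0.0510 / (0.127·0.0510 + 0.729·0.9490) = 0.0064770/0.69830 = 0.0093.
Update on result 2 ('alert'): P(H) ← 0.873·0.0093 / (0.873·0.0093 + 0.271·0.9907) = 0.0080974/0.27658 = 0.0293.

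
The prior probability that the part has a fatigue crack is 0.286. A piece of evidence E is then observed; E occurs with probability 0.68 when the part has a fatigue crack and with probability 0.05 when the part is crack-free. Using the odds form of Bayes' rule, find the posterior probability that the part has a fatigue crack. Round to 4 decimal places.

Posterior probability ≈ 0.8449

Prior odds = 0.286/(1−0.286) = 0.40056. In log-odds, ln(0.40056) = -0.91489.
Add log likelihood ratio: ln(13.600) = 2.6101.
Posterior log-odds = 1.6952, so posterior odds = exp(1.6952) = 5.4476. Converting, P(H|E) = 5.4476/6.4476 = 0.8449.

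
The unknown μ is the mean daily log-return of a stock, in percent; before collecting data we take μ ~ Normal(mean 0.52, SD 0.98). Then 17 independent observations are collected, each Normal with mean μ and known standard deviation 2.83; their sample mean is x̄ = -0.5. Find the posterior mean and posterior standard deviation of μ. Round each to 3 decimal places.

Posterior mean ≈ -0.164; posterior SD ≈ 0.562

With known σ, the Normal prior is conjugate. Weight on the data is w = (n/σ²)/(n/σ² + 1/τ₀²) = 2.12264/(2.12264+1.04123) = 0.67090.
Posterior mean = w·x̄ + (1−w)·μ₀ = 0.67090·-0.5 + 0.32910·0.52 = -0.164. Posterior variance = 1/(2.12264+1.04123) = 0.316068, so SD = 0.562.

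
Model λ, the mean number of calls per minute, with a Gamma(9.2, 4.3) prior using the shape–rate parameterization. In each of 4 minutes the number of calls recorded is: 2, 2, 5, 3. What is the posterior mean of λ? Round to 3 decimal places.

The Poisson likelihood adds the total count to the shape and the number of exposure periods to the rate. Here ∑xᵢ = 12 and n = 4, so shape 9.2→21.2 and rate 4.3→8.3.
E[λ | data] = 21.2/8.3 = 2.554.

Posterior mean ≈ 2.554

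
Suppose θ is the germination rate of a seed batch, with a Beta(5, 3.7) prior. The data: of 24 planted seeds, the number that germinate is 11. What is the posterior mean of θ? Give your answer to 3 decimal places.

The binomial likelihood is conjugate to the Beta prior: with 11 successes and 13 failures, the posterior is Beta(5+11, 3.7+13) = Beta(16, 16.7).
Posterior mean = α/(α+β) = 16/32.7 = 0.489.

Posterior mean ≈ 0.489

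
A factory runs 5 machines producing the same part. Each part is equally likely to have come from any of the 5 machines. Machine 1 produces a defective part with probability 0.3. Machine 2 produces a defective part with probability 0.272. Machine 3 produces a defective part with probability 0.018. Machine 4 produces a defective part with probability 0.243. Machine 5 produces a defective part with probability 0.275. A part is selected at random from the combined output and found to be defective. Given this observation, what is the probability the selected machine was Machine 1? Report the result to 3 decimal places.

P(defective|M1) = 0.3; P(defective|M2) = 0.272; P(defective|M3) = 0.018; P(defective|M4) = 0.243; P(defective|M5) = 0.275.
Prior × likelihood for each source: 0.2·0.3=0.06000, 0.2·0.272=0.05440, 0.2·0.018=0.003600, 0.2·0.243=0.04860, 0.2·0.275=0.05500. Summing gives P(defective) = 0.22160.
P(Machine 1 | defective) = 0.06000 / 0.22160 = 0.271.

Posterior probability ≈ 0.271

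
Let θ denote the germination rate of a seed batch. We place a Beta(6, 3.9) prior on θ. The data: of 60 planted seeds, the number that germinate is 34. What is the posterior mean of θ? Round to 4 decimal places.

The binomial likelihood is conjugate to the Beta prior: with 34 successes and 26 failures, the posterior is Beta(6+34, 3.9+26) = Beta(40, 29.9).
Posterior mean = α/(α+β) = 40/69.9 = 0.5722.

Posterior mean ≈ 0.5722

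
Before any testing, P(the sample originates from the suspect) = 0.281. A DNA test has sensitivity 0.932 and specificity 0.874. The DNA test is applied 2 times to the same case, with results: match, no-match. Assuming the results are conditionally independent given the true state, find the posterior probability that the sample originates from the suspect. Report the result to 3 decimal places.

With H the event that the sample originates from the suspect, the joint likelihood of the observed sequence is P(data|H) = 0.932·0.068 = 0.063376 and P(data|¬H) = 0.126·0.874 = 0.11012.
Bayes: P(H|data) = 0.281·0.063376 / (0.281·0.063376 + 0.719·0.11012) = 0.017809/0.096988 = 0.1836.

Posterior P(H) ≈ 0.184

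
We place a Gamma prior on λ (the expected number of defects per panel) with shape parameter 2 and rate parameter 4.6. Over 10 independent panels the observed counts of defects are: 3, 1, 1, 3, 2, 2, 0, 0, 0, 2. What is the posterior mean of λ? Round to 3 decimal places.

Total count ∑xᵢ = 14 over n = 10 panels.
Gamma is conjugate to the Poisson likelihood: posterior is Gamma(shape = 2+14 = 16, rate = 4.6+10 = 14.6).
Posterior mean = shape/rate = 16/14.6 = 1.096.

Posterior mean ≈ 1.096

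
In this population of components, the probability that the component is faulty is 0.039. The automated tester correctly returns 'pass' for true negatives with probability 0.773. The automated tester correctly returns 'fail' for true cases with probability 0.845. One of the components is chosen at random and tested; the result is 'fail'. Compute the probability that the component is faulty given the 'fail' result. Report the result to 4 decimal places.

Write H for 'the component is faulty'. Prior odds H:¬H = 0.039/0.961 = 0.040583. For the 'fail' outcome, the likelihood ratio is 0.845/0.227 = 3.7225.
Posterior odds = 0.040583 × 3.7225 = 0.15107, so P(H|E) = 0.15107/(1+0.15107) = 0.1312.

P(H | E) ≈ 0.1312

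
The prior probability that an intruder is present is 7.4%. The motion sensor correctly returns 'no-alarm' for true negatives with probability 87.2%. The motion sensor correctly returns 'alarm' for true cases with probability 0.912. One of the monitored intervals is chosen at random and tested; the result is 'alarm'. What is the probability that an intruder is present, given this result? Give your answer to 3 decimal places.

P(H | E) ≈ 0.363

Let H be the event that an intruder is present. P(H) = 0.074, so P(¬H) = 0.926. With E the 'alarm' result, P(E|H) = 0.912 and P(E|¬H) = 0.128.
P(E) = 0.912·0.074 + 0.128·0.926 = 0.067488 + 0.11853 = 0.18602.
By Bayes' theorem, P(H|E) = 0.067488 / 0.18602 = 0.363.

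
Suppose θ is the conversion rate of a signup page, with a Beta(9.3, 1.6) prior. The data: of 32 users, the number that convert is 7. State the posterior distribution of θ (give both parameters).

Posterior: Beta(16.3, 26.6)

The binomial likelihood is conjugate to the Beta prior: with 7 successes and 25 failures, the posterior is Beta(9.3+7, 1.6+25) = Beta(16.3, 26.6).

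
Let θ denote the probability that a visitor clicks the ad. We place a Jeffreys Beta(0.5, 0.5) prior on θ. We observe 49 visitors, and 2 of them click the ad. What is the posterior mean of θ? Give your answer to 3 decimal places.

The binomial likelihood is conjugate to the Beta prior: with 2 successes and 47 failures, the posterior is Beta(0.5+2, 0.5+47) = Beta(2.5, 47.5).
E[θ | data] = 2.5/(2.5+47.5) = 0.050.

Posterior mean ≈ 0.050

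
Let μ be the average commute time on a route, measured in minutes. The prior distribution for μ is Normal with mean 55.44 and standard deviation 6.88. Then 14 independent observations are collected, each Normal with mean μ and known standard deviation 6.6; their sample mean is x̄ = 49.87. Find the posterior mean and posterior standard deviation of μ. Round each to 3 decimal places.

Prior precision 1/τ₀² = 1/6.88² = 0.0211263; data precision n/σ² = 14/6.6² = 0.321396.
Posterior precision = 0.0211263 + 0.321396 = 0.342522, giving posterior SD = 1/√0.342522 = 1.709.
Posterior mean = (0.0211263·55.44 + 0.321396·49.87) / 0.342522 = 50.214.

Posterior mean ≈ 50.214; posterior SD ≈ 1.709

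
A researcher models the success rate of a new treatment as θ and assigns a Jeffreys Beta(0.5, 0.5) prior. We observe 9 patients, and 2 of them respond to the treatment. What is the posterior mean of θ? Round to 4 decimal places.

Posterior mean ≈ 0.2500

Observing 2 successes and 7 failures updates Beta(0.5, 0.5) by adding the success and failure counts to the two shape parameters: α = 0.5+2 = 2.5, β = 0.5+7 = 7.5.
E[θ | data] = 2.5/(2.5+7.5) = 0.2500.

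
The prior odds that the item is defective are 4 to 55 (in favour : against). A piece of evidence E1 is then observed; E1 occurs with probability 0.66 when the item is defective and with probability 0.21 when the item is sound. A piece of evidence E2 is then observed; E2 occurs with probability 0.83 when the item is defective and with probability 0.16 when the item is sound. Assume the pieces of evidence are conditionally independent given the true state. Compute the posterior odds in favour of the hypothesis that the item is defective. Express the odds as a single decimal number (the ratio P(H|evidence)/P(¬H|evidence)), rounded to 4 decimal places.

Prior odds = 4/55 = 0.072727.
Likelihood ratio for E1 = 0.66/0.21 = 3.1429.
Likelihood ratio for E2 = 0.83/0.16 = 5.1875.
Posterior odds = prior odds × LR₁ × LR₂ = 1.1857.

Posterior odds ≈ 1.1857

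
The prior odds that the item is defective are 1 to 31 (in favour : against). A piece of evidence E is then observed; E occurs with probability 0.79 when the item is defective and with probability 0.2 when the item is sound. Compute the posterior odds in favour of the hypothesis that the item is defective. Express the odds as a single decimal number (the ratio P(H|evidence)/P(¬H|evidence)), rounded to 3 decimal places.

Posterior odds ≈ 0.127

Prior odds = 1/31 = 0.032258.
Likelihood ratio for E = 0.79/0.2 = 3.9500.
Posterior odds = prior odds × LR = 0.12742.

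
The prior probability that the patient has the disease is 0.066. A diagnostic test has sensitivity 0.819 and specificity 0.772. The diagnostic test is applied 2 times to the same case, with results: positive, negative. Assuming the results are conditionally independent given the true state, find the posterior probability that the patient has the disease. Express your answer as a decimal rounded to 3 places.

Posterior P(H) ≈ 0.056

With H the event that the patient has the disease, the joint likelihood of the observed sequence is P(data|H) = 0.819·0.181 = 0.14824 and P(data|¬H) = 0.228·0.772 = 0.17602.
Bayes: P(H|data) = 0.066·0.14824 / (0.066·0.14824 + 0.934·0.17602) = 0.0097838/0.17418 = 0.0562.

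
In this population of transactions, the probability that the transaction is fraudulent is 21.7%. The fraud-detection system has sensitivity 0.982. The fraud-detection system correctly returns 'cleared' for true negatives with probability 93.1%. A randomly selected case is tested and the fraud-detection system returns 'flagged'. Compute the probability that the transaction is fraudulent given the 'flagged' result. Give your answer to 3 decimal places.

Let H be the event that the transaction is fraudulent. P(H) = 0.217, so P(¬H) = 0.783. With E the 'flagged' result, P(E|H) = 0.982 and P(E|¬H) = 0.069.
P(E) = 0.982·0.217 + 0.069·0.783 = 0.21309 + 0.054027 = 0.26712.
By Bayes' theorem, P(H|E) = 0.21309 / 0.26712 = 0.798.

P(H | E) ≈ 0.798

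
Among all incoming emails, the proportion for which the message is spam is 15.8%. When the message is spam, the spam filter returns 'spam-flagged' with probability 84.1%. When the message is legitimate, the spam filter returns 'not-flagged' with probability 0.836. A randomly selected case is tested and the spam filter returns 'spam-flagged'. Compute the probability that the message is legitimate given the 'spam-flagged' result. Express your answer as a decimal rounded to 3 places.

Let H be the event that the message is spam. P(H) = 0.158, so P(¬H) = 0.842. With E the 'spam-flagged' result, P(E|H) = 0.841 and P(E|¬H) = 0.164.
P(E) = 0.841·0.158 + 0.164·0.842 = 0.13288 + 0.13809 = 0.27097.
By Bayes' theorem, P(H|E) = 0.13288 / 0.27097 = 0.490. Hence P(¬H|E) = 1 − 0.490 = 0.510.

P(¬H | E) ≈ 0.510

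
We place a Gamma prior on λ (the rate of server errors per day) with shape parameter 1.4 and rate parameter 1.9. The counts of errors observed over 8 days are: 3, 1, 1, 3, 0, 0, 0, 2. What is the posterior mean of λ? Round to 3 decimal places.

The Poisson likelihood adds the total count to the shape and the number of exposure periods to the rate. Here ∑xᵢ = 10 and n = 8, so shape 1.4→11.4 and rate 1.9→9.9.
Posterior mean = shape/rate = 11.4/9.9 = 1.152.

Posterior mean ≈ 1.152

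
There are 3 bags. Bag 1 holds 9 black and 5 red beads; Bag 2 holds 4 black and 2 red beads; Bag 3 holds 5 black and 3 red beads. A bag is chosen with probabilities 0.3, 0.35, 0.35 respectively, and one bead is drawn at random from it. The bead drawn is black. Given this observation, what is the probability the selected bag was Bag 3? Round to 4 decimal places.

P(black|Bag 1) = 0.6429; P(black|Bag 2) = 0.6667; P(black|Bag 3) = 0.625.
Prior × likelihood for each source: 0.3·0.6429=0.1929, 0.35·0.6667=0.2333, 0.35·0.625=0.2188. Summing gives P(black) = 0.64494.
P(Bag 3 | black) = 0.2188 / 0.64494 = 0.3392.

Posterior probability ≈ 0.3392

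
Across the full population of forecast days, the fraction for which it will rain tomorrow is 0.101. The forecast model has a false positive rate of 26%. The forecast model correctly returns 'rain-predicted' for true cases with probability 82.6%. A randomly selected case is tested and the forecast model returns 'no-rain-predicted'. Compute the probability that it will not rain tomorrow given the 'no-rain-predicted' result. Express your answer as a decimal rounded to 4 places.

P(¬H | E) ≈ 0.9743

Write H for 'it will rain tomorrow'. Prior odds H:¬H = 0.101/0.899 = 0.11235. For the 'no-rain-predicted' outcome, the likelihood ratio is 0.174/0.74 = 0.23514.
Posterior odds = 0.11235 × 0.23514 = 0.026417, so P(H|E) = 0.026417/(1+0.026417) = 0.0257. Then P(¬H|E) = 1 − 0.0257 = 0.9743.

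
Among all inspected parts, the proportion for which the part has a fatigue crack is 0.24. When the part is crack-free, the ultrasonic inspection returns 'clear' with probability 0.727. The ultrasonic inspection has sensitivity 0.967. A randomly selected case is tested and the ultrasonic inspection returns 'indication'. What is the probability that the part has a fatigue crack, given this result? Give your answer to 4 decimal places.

P(H | E) ≈ 0.5280

Let H be the event that the part has a fatigue crack. P(H) = 0.24, so P(¬H) = 0.76. With E the 'indication' result, P(E|H) = 0.967 and P(E|¬H) = 0.273.
P(E) = 0.967·0.24 + 0.273·0.76 = 0.23208 + 0.20748 = 0.43956.
By Bayes' theorem, P(H|E) = 0.23208 / 0.43956 = 0.5280.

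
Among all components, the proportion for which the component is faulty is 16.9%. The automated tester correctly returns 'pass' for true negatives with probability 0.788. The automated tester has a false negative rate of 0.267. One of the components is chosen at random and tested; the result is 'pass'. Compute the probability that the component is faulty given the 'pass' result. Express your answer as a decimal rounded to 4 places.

Let H be the event that the component is faulty. P(H) = 0.169, so P(¬H) = 0.831. With E the 'pass' result, P(E|H) = 0.267 and P(E|¬H) = 0.788.
P(E) = 0.267·0.169 + 0.788·0.831 = 0.045123 + 0.65483 = 0.69995.
By Bayes' theorem, P(H|E) = 0.045123 / 0.69995 = 0.0645.

P(H | E) ≈ 0.0645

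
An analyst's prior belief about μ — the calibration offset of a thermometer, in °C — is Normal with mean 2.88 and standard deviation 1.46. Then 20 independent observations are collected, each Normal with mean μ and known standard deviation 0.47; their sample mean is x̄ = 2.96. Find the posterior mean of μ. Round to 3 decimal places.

With known σ, the Normal prior is conjugate. Weight on the data is w = (n/σ²)/(n/σ² + 1/τ₀²) = 90.5387/(90.5387+0.469131) = 0.99485.
Posterior mean = w·x̄ + (1−w)·μ₀ = 0.99485·2.96 + 0.0051548·2.88 = 2.960.

Posterior mean ≈ 2.960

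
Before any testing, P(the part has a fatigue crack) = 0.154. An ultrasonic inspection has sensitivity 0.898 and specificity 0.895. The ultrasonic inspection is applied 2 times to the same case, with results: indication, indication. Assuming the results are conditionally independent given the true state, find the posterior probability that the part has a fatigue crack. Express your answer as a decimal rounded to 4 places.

With H the event that the part has a fatigue crack, the joint likelihood of the observed sequence is P(data|H) = 0.898·0.898 = 0.80640 and P(data|¬H) = 0.105·0.105 = 0.011025.
Bayes: P(H|data) = 0.154·0.80640 / (0.154·0.80640 + 0.846·0.011025) = 0.12419/0.13351 = 0.9301.

Posterior P(H) ≈ 0.9301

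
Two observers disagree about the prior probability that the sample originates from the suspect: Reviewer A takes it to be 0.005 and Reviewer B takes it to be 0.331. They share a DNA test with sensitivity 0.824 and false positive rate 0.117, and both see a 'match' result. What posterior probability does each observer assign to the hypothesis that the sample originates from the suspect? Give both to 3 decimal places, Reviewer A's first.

P('+'|H) = 0.824, P('+'|¬H) = 0.117.
Reviewer A: numerator 0.824·0.005 = 0.0041200; evidence = 0.0041200+0.117·0.995 = 0.12054; posterior = 0.034.
Reviewer B: numerator 0.824·0.331 = 0.27274; evidence = 0.27274+0.117·0.669 = 0.35102; posterior = 0.777.

Reviewer A: 0.034; Reviewer B: 0.777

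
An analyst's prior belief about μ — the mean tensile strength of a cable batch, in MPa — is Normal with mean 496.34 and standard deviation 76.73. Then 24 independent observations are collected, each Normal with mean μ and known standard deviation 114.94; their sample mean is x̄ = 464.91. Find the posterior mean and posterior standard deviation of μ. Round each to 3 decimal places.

Posterior mean ≈ 467.597; posterior SD ≈ 22.437

Prior precision 1/τ₀² = 1/76.73² = 0.00016985; data precision n/σ² = 24/114.94² = 0.00181664.
Posterior precision = 0.00016985 + 0.00181664 = 0.00198649, giving posterior SD = 1/√0.00198649 = 22.437.
Posterior mean = (0.00016985·496.34 + 0.00181664·464.91) / 0.00198649 = 467.597.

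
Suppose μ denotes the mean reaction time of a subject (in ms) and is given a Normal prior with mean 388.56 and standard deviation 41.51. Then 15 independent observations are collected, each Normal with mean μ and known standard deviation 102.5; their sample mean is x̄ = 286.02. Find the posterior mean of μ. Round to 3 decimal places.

With known σ, the Normal prior is conjugate. Weight on the data is w = (n/σ²)/(n/σ² + 1/τ₀²) = 0.00142772/(0.00142772+0.00058036) = 0.71099.
Posterior mean = w·x̄ + (1−w)·μ₀ = 0.71099·286.02 + 0.28901·388.56 = 315.655.

Posterior mean ≈ 315.655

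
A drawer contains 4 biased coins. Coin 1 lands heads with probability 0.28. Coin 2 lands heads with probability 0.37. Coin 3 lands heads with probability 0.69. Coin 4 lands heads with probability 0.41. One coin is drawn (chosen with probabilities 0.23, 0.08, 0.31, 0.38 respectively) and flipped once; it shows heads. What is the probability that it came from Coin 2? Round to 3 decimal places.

Tabulate prior·likelihood by source: [1] prior 0.23, lik 0.28, product 0.06440; [2] prior 0.08, lik 0.37, product 0.02960; [3] prior 0.31, lik 0.69, product 0.2139; [4] prior 0.38, lik 0.41, product 0.1558.
Normalizing constant = 0.46370; the posterior for Coin 2 is its product over the sum, 0.02960/0.46370 = 0.064.

Posterior probability ≈ 0.064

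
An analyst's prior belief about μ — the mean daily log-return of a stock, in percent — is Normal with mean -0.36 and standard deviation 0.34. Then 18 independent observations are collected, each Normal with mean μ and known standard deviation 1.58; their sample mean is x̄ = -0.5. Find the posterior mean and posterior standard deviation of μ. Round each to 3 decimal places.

With known σ, the Normal prior is conjugate. Weight on the data is w = (n/σ²)/(n/σ² + 1/τ₀²) = 7.21038/(7.21038+8.65052) = 0.45460.
Posterior mean = w·x̄ + (1−w)·μ₀ = 0.45460·-0.5 + 0.54540·-0.36 = -0.424. Posterior variance = 1/(7.21038+8.65052) = 0.0630481, so SD = 0.251.

Posterior mean ≈ -0.424; posterior SD ≈ 0.251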